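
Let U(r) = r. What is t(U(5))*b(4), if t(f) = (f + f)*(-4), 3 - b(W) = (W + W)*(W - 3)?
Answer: 200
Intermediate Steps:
b(W) = 3 - 2*W*(-3 + W) (b(W) = 3 - (W + W)*(W - 3) = 3 - 2*W*(-3 + W))
t(f) = -8*f (t(f) = (2*f)*(-4) = -8*f)
t(U(5))*b(4) = (-8*5)*(3 - 2*4² + 6*4) = -40*(3 - 2*16 + 24) = -40*(3 - 32 + 24) = -40*(-5) = 200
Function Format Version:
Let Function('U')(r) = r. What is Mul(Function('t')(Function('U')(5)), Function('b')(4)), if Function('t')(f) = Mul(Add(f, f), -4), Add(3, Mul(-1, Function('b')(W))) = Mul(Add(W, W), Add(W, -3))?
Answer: 200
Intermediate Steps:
Function('b')(W) = Add(3, Mul(-2, W, Add(-3, W))) (Function('b')(W) = Add(3, Mul(-1, Mul(Add(W, W), Add(W, -3)))) = Add(3, Mul(-1, Mul(Mul(2, W), Add(-3, W)))) = Add(3, Mul(-1, Mul(2, W, Add(-3, W)))) = Add(3, Mul(-2, W, Add(-3, W))))
Function('t')(f) = Mul(-8, f) (Function('t')(f) = Mul(Mul(2, f), -4) = Mul(-8, f))
Mul(Function('t')(Function('U')(5)), Function('b')(4)) = Mul(Mul(-8, 5), Add(3, Mul(-2, Pow(4, 2)), Mul(6, 4))) = Mul(-40, Add(3, Mul(-2, 16), 24)) = Mul(-40, Add(3, -32, 24)) = Mul(-40, -5) = 200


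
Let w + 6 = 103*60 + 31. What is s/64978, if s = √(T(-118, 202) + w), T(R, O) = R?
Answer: √6087/64978 ≈ 0.0012007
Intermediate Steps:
w = 6205 (w = -6 + (103*60 + 31) = -6 + (6180 + 31) = -6 + 6211 = 6205)
s = √6087 (s = √(-118 + 6205) = √6087 ≈ 78.019)
s/64978 = √6087/64978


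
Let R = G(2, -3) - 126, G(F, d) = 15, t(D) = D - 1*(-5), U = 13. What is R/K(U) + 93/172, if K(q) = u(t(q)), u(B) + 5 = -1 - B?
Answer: 1777/344 ≈ 5.1657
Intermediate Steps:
t(D) = 5 + D (t(D) = D + 5 = 5 + D)
u(B) = -6 - B (u(B) = -5 + (-1 - B) = -6 - B)
R = -111 (R = 15 - 126 = -111)
K(q) = -11 - q (K(q) = -6 - (5 + q) = -6 + (-5 - q) = -11 - q)
R/K(U) + 93/172 = -111/(-11 - 1*13) + 93/172 = -111/(-11 - 13) + 93*(1/172) = -111/(-24) + 93/172 = -111*(-1/24) + 93/172 = 37/8 + 93/172 = 1777/344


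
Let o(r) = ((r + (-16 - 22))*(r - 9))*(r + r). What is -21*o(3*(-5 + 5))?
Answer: 0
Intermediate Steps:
o(r) = 2*r*(-38 + r)*(-9 + r) (o(r) = ((r - 38)*(-9 + r))*(2*r) = ((-38 + r)*(-9 + r))*(2*r) = 2*r*(-38 + r)*(-9 + r))
-21*o(3*(-5 + 5)) = -42*3*(-5 + 5)*(342 + (3*(-5 + 5))² - 141*(-5 + 5)) = -42*3*0*(342 + (3*0)² - 141*0) = -42*0*(342 + 0² - 47*0) = -42*0*(342 + 0 + 0) = -42*0*342 = -21*0 = 0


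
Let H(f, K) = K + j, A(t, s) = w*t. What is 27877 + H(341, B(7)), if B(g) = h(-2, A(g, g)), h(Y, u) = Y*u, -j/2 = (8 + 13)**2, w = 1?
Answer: 26981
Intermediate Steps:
A(t, s) = t (A(t, s) = 1*t = t)
j = -882 (j = -2*(8 + 13)**2 = -2*21**2 = -2*441 = -882)
B(g) = -2*g
H(f, K) = -882 + K (H(f, K) = K - 882 = -882 + K)
27877 + H(341, B(7)) = 27877 + (-882 - 2*7) = 27877 + (-882 - 14) = 27877 - 896 = 26981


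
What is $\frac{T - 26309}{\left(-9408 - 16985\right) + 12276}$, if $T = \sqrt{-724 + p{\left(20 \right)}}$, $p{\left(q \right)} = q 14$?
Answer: $\frac{26309}{14117} - \frac{2 i \sqrt{111}}{14117} \approx 1.8636 - 0.0014926 i$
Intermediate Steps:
$p{\left(q \right)} = 14 q$
$T = 2 i \sqrt{111}$ ($T = \sqrt{-724 + 14 \cdot 20} = \sqrt{-724 + 280} = \sqrt{-444} = 2 i \sqrt{111} \approx 21.071 i$)
$\frac{T - 26309}{\left(-9408 - 16985\right) + 12276} = \frac{2 i \sqrt{111} - 26309}{\left(-9408 - 16985\right) + 12276} = \frac{-26309 + 2 i \sqrt{111}}{-26393 + 12276} = \frac{-26309 + 2 i \sqrt{111}}{-14117} = \left(-26309 + 2 i \sqrt{111}\right) \left(- \frac{1}{14117}\right) = \frac{26309}{14117} - \frac{2 i \sqrt{111}}{14117}$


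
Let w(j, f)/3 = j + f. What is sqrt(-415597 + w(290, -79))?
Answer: 2*I*sqrt(103741) ≈ 644.18*I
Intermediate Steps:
w(j, f) = 3*f + 3*j (w(j, f) = 3*(j + f) = 3*(f + j) = 3*f + 3*j)
sqrt(-415597 + w(290, -79)) = sqrt(-415597 + (3*(-79) + 3*290)) = sqrt(-415597 + (-237 + 870)) = sqrt(-415597 + 633) = sqrt(-414964) = 2*I*sqrt(103741)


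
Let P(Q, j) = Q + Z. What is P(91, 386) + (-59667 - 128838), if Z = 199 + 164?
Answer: -188051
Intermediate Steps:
Z = 363
P(Q, j) = 363 + Q (P(Q, j) = Q + 363 = 363 + Q)
P(91, 386) + (-59667 - 128838) = (363 + 91) + (-59667 - 128838) = 454 - 188505 = -188051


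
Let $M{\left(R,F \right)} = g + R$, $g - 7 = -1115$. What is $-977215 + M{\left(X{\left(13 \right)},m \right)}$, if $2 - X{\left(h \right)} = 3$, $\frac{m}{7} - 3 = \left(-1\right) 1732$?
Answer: $-978324$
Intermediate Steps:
$g = -1108$ ($g = 7 - 1115 = -1108$)
$m = -12103$ ($m = 21 + 7 \left(\left(-1\right) 1732\right) = 21 + 7 \left(-1732\right) = 21 - 12124 = -12103$)
$X{\left(h \right)} = -1$ ($X{\left(h \right)} = 2 - 3 = -1$)
$M{\left(R,F \right)} = -1108 + R$
$-977215 + M{\left(X{\left(13 \right)},m \right)} = -977215 - 1109 = -978324$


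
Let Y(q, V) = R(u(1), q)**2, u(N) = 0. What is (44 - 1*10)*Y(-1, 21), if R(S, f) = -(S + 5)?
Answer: 850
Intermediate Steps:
R(S, f) = -5 - S (R(S, f) = -(5 + S) = -5 - S)
Y(q, V) = 25 (Y(q, V) = (-5 - 1*0)**2 = (-5 + 0)**2 = (-5)**2 = 25)
(44 - 1*10)*Y(-1, 21) = (44 - 1*10)*25 = (44 - 10)*25 = 34*25 = 850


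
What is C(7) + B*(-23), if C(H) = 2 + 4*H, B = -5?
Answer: 145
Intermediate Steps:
C(7) + B*(-23) = (2 + 4*7) - 5*(-23) = (2 + 28) + 115 = 30 + 115 = 145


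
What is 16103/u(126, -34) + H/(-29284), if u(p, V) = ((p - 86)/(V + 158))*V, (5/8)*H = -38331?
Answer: -3649378937/2489140 ≈ -1466.1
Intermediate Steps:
H = -306648/5 (H = (8/5)*(-38331) = -306648/5 ≈ -61330.)
u(p, V) = V*(-86 + p)/(158 + V) (u(p, V) = ((-86 + p)/(158 + V))*V = V*(-86 + p)/(158 + V))
16103/u(126, -34) + H/(-29284) = 16103/((-34*(-86 + 126)/(158 - 34))) - 306648/5/(-29284) = 16103/((-34*40/124)) - 306648/5*(-1/29284) = 16103/((-34*1/124*40)) + 76662/36605 = 16103/(-340/31) + 76662/36605 = 16103*(-31/340) + 76662/36605 = -499193/340 + 76662/36605 = -3649378937/2489140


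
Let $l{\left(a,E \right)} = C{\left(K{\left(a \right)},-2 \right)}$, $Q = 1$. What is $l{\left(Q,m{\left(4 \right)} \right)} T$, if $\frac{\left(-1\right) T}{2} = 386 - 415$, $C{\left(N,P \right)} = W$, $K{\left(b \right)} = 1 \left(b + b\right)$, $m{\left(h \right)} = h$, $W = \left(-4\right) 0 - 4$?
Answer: $-232$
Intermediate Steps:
$W = -4$ ($W = 0 - 4 = -4$)
$K{\left(b \right)} = 2 b$ ($K{\left(b \right)} = 1 \cdot 2 b = 2 b$)
$C{\left(N,P \right)} = -4$
$T = 58$ ($T = - 2 \left(386 - 415\right) = \left(-2\right) \left(-29\right) = 58$)
$l{\left(a,E \right)} = -4$
$l{\left(Q,m{\left(4 \right)} \right)} T = \left(-4\right) 58 = -232$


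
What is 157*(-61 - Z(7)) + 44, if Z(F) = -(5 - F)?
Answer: -9847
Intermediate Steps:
Z(F) = -5 + F (Z(F) = -(5 - F) = -5 + F)
157*(-61 - Z(7)) + 44 = 157*(-61 - (-5 + 7)) + 44 = 157*(-61 - 1*2) + 44 = 157*(-61 - 2) + 44 = 157*(-63) + 44 = -9891 + 44 = -9847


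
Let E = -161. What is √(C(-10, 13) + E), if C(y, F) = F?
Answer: 2*I*√37 ≈ 12.166*I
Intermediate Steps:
√(C(-10, 13) + E) = √(13 - 161) = √(-148) = 2*I*√37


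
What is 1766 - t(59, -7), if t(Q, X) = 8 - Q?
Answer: 1817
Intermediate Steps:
1766 - t(59, -7) = 1766 - (8 - 1*59) = 1766 - (8 - 59) = 1766 - 1*(-51) = 1766 + 51 = 1817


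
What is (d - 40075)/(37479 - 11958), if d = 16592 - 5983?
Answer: -9822/8507 ≈ -1.1546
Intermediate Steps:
d = 10609
(d - 40075)/(37479 - 11958) = (10609 - 40075)/(37479 - 11958) = -29466/25521 = -29466*1/25521 = -9822/8507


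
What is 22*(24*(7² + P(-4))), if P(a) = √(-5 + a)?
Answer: 25872 + 1584*I ≈ 25872.0 + 1584.0*I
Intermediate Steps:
22*(24*(7² + P(-4))) = 22*(24*(7² + √(-5 - 4))) = 22*(24*(49 + √(-9))) = 22*(24*(49 + 3*I)) = 22*(1176 + 72*I) = 25872 + 1584*I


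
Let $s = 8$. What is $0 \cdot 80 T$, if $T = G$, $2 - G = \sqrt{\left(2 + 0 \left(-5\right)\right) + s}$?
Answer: $0$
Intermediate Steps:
$G = 2 - \sqrt{10}$ ($G = 2 - \sqrt{\left(2 + 0 \left(-5\right)\right) + 8} = 2 - \sqrt{\left(2 + 0\right) + 8} = 2 - \sqrt{2 + 8} = 2 - \sqrt{10} \approx -1.1623$)
$T = 2 - \sqrt{10} \approx -1.1623$
$0 \cdot 80 T = 0 \cdot 80 \left(2 - \sqrt{10}\right) = 0 \left(2 - \sqrt{10}\right) = 0$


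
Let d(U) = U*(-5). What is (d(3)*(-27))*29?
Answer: 11745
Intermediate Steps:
d(U) = -5*U
(d(3)*(-27))*29 = (-5*3*(-27))*29 = -15*(-27)*29 = 405*29 = 11745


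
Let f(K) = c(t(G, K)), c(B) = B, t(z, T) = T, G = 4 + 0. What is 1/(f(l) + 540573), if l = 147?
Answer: 1/540720 ≈ 1.8494e-6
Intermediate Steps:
G = 4
f(K) = K
1/(f(l) + 540573) = 1/(147 + 540573) = 1/540720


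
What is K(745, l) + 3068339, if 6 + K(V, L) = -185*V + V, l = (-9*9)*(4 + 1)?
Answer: 2931253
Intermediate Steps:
l = -405 (l = -81*5 = -405)
K(V, L) = -6 - 184*V (K(V, L) = -6 + (-185*V + V) = -6 - 184*V)
K(745, l) + 3068339 = (-6 - 184*745) + 3068339 = (-6 - 137080) + 3068339 = -137086 + 3068339 = 2931253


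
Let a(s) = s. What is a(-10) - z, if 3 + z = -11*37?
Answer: 400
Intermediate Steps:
z = -410 (z = -3 - 11*37 = -3 - 407 = -410)
a(-10) - z = -10 - 1*(-410) = -10 + 410 = 400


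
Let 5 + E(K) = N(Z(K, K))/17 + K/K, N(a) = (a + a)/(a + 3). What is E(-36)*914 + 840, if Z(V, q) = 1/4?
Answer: -620508/221 ≈ -2807.7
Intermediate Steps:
Z(V, q) = ¼
N(a) = 2*a/(3 + a) (N(a) = (2*a)/(3 + a) = 2*a/(3 + a))
E(K) = -882/221 (E(K) = -5 + ((2*(¼)/(3 + ¼))/17 + K/K) = -5 + ((2*(¼)/(13/4))*(1/17) + 1) = -5 + ((2*(¼)*(4/13))*(1/17) + 1) = -5 + ((2/13)*(1/17) + 1) = -5 + (2/221 + 1) = -5 + 223/221 = -882/221)
E(-36)*914 + 840 = -882/221*914 + 840 = -806148/221 + 840 = -620508/221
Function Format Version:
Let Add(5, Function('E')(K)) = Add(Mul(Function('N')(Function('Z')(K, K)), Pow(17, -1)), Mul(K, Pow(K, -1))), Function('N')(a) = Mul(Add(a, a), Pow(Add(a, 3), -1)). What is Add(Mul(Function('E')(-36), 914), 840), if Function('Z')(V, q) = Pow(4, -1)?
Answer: Rational(-620508, 221) ≈ -2807.7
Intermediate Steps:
Function('Z')(V, q) = Rational(1, 4)
Function('N')(a) = Mul(2, a, Pow(Add(3, a), -1)) (Function('N')(a) = Mul(Mul(2, a), Pow(Add(3, a), -1)) = Mul(2, a, Pow(Add(3, a), -1)))
Function('E')(K) = Rational(-882, 221) (Function('E')(K) = Add(-5, Add(Mul(Mul(2, Rational(1, 4), Pow(Add(3, Rational(1, 4)), -1)), Pow(17, -1)), Mul(K, Pow(K, -1)))) = Add(-5, Add(Mul(Mul(2, Rational(1, 4), Pow(Rational(13, 4), -1)), Rational(1, 17)), 1)) = Add(-5, Add(Mul(Mul(2, Rational(1, 4), Rational(4, 13)), Rational(1, 17)), 1)) = Add(-5, Add(Mul(Rational(2, 13), Rational(1, 17)), 1)) = Add(-5, Add(Rational(2, 221), 1)) = Add(-5, Rational(223, 221)) = Rational(-882, 221))
Add(Mul(Function('E')(-36), 914), 840) = Add(Mul(Rational(-882, 221), 914), 840) = Add(Rational(-806148, 221), 840) = Rational(-620508, 221)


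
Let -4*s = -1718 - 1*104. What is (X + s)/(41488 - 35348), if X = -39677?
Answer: -78443/12280 ≈ -6.3879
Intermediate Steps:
s = 911/2 (s = -(-1718 - 1*104)/4 = -(-1718 - 104)/4 = -1/4*(-1822) = 911/2 ≈ 455.50)
(X + s)/(41488 - 35348) = (-39677 + 911/2)/(41488 - 35348) = -78443/2/6140 = -78443/2*1/6140 = -78443/12280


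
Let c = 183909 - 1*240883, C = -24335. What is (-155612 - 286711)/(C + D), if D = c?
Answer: 147441/27103 ≈ 5.4400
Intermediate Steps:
c = -56974 (c = 183909 - 240883 = -56974)
D = -56974
(-155612 - 286711)/(C + D) = (-155612 - 286711)/(-24335 - 56974) = -442323/(-81309) = -442323*(-1/81309) = 147441/27103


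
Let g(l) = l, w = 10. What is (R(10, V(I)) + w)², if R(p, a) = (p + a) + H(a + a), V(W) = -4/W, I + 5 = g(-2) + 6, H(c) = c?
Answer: 1024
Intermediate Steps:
I = -1 (I = -5 + (-2 + 6) = -5 + 4 = -1)
R(p, a) = p + 3*a (R(p, a) = (p + a) + (a + a) = (a + p) + 2*a = p + 3*a)
(R(10, V(I)) + w)² = ((10 + 3*(-4/(-1))) + 10)² = ((10 + 3*(-4*(-1))) + 10)² = ((10 + 3*4) + 10)² = ((10 + 12) + 10)² = (22 + 10)² = 32² = 1024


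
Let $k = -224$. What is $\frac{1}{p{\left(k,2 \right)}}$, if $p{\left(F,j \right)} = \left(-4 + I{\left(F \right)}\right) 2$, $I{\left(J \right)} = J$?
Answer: $- \frac{1}{456} \approx -0.002193$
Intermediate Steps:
$p{\left(F,j \right)} = -8 + 2 F$ ($p{\left(F,j \right)} = \left(-4 + F\right) 2 = -8 + 2 F$)
$\frac{1}{p{\left(k,2 \right)}} = \frac{1}{-8 + 2 \left(-224\right)} = \frac{1}{-8 - 448} = \frac{1}{-456} = - \frac{1}{456}$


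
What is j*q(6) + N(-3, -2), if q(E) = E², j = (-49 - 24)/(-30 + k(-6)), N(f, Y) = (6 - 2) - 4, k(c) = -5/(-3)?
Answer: 7884/85 ≈ 92.753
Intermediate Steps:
k(c) = 5/3 (k(c) = -5*(-⅓) = 5/3)
N(f, Y) = 0 (N(f, Y) = 4 - 4 = 0)
j = 219/85 (j = (-49 - 24)/(-30 + 5/3) = -73/(-85/3) = -73*(-3/85) = 219/85 ≈ 2.5765)
j*q(6) + N(-3, -2) = (219/85)*6² + 0 = (219/85)*36 + 0 = 7884/85 + 0 = 7884/85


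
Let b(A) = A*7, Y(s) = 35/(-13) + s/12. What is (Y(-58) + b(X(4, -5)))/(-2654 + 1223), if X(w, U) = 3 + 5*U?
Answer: 12599/111618 ≈ 0.11288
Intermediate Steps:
Y(s) = -35/13 + s/12 (Y(s) = 35*(-1/13) + s*(1/12) = -35/13 + s/12)
b(A) = 7*A
(Y(-58) + b(X(4, -5)))/(-2654 + 1223) = ((-35/13 + (1/12)*(-58)) + 7*(3 + 5*(-5)))/(-2654 + 1223) = ((-35/13 - 29/6) + 7*(3 - 25))/(-1431) = (-587/78 + 7*(-22))*(-1/1431) = (-587/78 - 154)*(-1/1431) = -12599/78*(-1/1431) = 12599/111618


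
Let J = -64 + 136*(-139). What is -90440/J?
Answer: 11305/2371 ≈ 4.7680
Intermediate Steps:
J = -18968 (J = -64 - 18904 = -18968)
-90440/J = -90440/(-18968) = -90440*(-1/18968) = 11305/2371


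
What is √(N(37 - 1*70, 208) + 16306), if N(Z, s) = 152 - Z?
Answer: √16491 ≈ 128.42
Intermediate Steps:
√(N(37 - 1*70, 208) + 16306) = √((152 - (37 - 1*70)) + 16306) = √((152 - (37 - 70)) + 16306) = √((152 - 1*(-33)) + 16306) = √((152 + 33) + 16306) = √(185 + 16306) = √16491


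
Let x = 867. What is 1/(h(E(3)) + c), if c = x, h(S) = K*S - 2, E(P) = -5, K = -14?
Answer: 1/935 ≈ 0.0010695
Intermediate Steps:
h(S) = -2 - 14*S (h(S) = -14*S - 2 = -2 - 14*S)
c = 867
1/(h(E(3)) + c) = 1/((-2 - 14*(-5)) + 867) = 1/((-2 + 70) + 867) = 1/(68 + 867) = 1/935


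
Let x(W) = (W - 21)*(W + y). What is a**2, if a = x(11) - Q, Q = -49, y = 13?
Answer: 36481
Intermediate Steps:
x(W) = (-21 + W)*(13 + W) (x(W) = (W - 21)*(W + 13) = (-21 + W)*(13 + W))
a = -191 (a = (-273 + 11**2 - 8*11) - 1*(-49) = (-273 + 121 - 88) + 49 = -240 + 49 = -191)
a**2 = (-191)**2 = 36481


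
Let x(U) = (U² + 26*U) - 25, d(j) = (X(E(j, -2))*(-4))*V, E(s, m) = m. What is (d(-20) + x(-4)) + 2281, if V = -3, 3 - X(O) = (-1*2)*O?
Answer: 2156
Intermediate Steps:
X(O) = 3 + 2*O (X(O) = 3 - (-1*2)*O = 3 - (-2)*O = 3 + 2*O)
d(j) = -12 (d(j) = ((3 + 2*(-2))*(-4))*(-3) = ((3 - 4)*(-4))*(-3) = -1*(-4)*(-3) = 4*(-3) = -12)
x(U) = -25 + U² + 26*U
(d(-20) + x(-4)) + 2281 = (-12 + (-25 + (-4)² + 26*(-4))) + 2281 = (-12 + (-25 + 16 - 104)) + 2281 = (-12 - 113) + 2281 = -125 + 2281 = 2156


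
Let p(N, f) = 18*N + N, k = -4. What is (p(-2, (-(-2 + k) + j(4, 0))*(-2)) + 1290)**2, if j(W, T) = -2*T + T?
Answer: 1567504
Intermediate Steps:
j(W, T) = -T
p(N, f) = 19*N
(p(-2, (-(-2 + k) + j(4, 0))*(-2)) + 1290)**2 = (19*(-2) + 1290)**2 = (-38 + 1290)**2 = 1252**2 = 1567504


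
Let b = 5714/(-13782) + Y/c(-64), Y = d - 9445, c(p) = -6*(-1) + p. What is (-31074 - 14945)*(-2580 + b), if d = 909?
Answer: 22377046387015/199839 ≈ 1.1198e+8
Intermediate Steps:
c(p) = 6 + p
Y = -8536 (Y = 909 - 9445 = -8536)
b = 29327935/199839 (b = 5714/(-13782) - 8536/(6 - 64) = 5714*(-1/13782) - 8536/(-58) = -2857/6891 - 8536*(-1/58) = -2857/6891 + 4268/29 = 29327935/199839 ≈ 146.76)
(-31074 - 14945)*(-2580 + b) = (-31074 - 14945)*(-2580 + 29327935/199839) = -46019*(-486256685/199839) = 22377046387015/199839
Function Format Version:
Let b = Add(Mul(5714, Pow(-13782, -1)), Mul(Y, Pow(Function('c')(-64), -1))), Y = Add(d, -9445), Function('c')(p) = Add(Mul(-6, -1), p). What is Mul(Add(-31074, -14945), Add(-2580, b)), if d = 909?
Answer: Rational(22377046387015, 199839) ≈ 1.1198e+8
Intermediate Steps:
Function('c')(p) = Add(6, p)
Y = -8536 (Y = Add(909, -9445) = -8536)
b = Rational(29327935, 199839) (b = Add(Mul(5714, Pow(-13782, -1)), Mul(-8536, Pow(Add(6, -64), -1))) = Add(Mul(5714, Rational(-1, 13782)), Mul(-8536, Pow(-58, -1))) = Add(Rational(-2857, 6891), Mul(-8536, Rational(-1, 58))) = Add(Rational(-2857, 6891), Rational(4268, 29)) = Rational(29327935, 199839) ≈ 146.76)
Mul(Add(-31074, -14945), Add(-2580, b)) = Mul(Add(-31074, -14945), Add(-2580, Rational(29327935, 199839))) = Mul(-46019, Rational(-486256685, 199839)) = Rational(22377046387015, 199839)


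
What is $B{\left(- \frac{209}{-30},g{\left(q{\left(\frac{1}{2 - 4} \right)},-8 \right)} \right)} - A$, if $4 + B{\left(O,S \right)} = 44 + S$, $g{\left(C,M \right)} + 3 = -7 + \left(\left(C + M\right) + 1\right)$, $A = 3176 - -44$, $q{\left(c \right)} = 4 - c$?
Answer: $- \frac{6385}{2} \approx -3192.5$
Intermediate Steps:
$A = 3220$ ($A = 3176 + 44 = 3220$)
$g{\left(C,M \right)} = -9 + C + M$ ($g{\left(C,M \right)} = -3 - \left(6 - C - M\right) = -3 + \left(-6 + C + M\right) = -9 + C + M$)
$B{\left(O,S \right)} = 40 + S$ ($B{\left(O,S \right)} = -4 + \left(44 + S\right) = 40 + S$)
$B{\left(- \frac{209}{-30},g{\left(q{\left(\frac{1}{2 - 4} \right)},-8 \right)} \right)} - A = \left(40 - \left(13 + \frac{1}{2 - 4}\right)\right) - 3220 = \left(40 - \frac{25}{2}\right) - 3220 = \frac{55}{2} - 3220 = - \frac{6385}{2}$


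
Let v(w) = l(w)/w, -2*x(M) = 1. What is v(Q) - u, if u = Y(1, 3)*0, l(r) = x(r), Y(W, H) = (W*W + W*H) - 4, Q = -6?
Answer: 1/12 ≈ 0.083333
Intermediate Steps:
Y(W, H) = -4 + W² + H*W (Y(W, H) = (W² + H*W) - 4 = -4 + W² + H*W)
x(M) = -½ (x(M) = -½*1 = -½)
l(r) = -½
u = 0 (u = (-4 + 1² + 3*1)*0 = (-4 + 1 + 3)*0 = 0*0 = 0)
v(w) = -1/(2*w)
v(Q) - u = -½/(-6) - 1*0 = -½*(-⅙) + 0 = 1/12 + 0 = 1/12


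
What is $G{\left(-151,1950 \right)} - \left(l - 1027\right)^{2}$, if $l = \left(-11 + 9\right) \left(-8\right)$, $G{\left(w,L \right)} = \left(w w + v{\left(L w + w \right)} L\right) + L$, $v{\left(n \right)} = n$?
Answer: $-575469320$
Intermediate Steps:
$G{\left(w,L \right)} = L + w^{2} + L \left(w + L w\right)$ ($G{\left(w,L \right)} = \left(w w + \left(L w + w\right) L\right) + L = \left(w^{2} + \left(w + L w\right) L\right) + L = \left(w^{2} + L \left(w + L w\right)\right) + L = L + w^{2} + L \left(w + L w\right)$)
$l = 16$ ($l = \left(-2\right) \left(-8\right) = 16$)
$G{\left(-151,1950 \right)} - \left(l - 1027\right)^{2} = \left(1950 + \left(-151\right)^{2} + 1950 \left(-151\right) \left(1 + 1950\right)\right) - \left(16 - 1027\right)^{2} = \left(1950 + 22801 + 1950 \left(-151\right) 1951\right) - \left(-1011\right)^{2} = \left(1950 + 22801 - 574471950\right) - 1022121 = -574447199 - 1022121 = -575469320$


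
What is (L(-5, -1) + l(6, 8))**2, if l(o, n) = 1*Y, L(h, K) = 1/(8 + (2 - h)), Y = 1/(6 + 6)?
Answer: 9/400 ≈ 0.022500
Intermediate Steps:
Y = 1/12 ≈ 0.083333
L(h, K) = 1/(10 - h)
l(o, n) = 1/12 (l(o, n) = 1*(1/12) = 1/12)
(L(-5, -1) + l(6, 8))**2 = (-1/(-10 - 5) + 1/12)**2 = (-1/(-15) + 1/12)**2 = (-1*(-1/15) + 1/12)**2 = (1/15 + 1/12)**2 = (3/20)**2 = 9/400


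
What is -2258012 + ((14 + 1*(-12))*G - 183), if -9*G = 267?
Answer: -6774763/3 ≈ -2.2583e+6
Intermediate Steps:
G = -89/3 (G = -⅑*267 = -89/3 ≈ -29.667)
-2258012 + ((14 + 1*(-12))*G - 183) = -2258012 + ((14 + 1*(-12))*(-89/3) - 183) = -2258012 + ((14 - 12)*(-89/3) - 183) = -2258012 + (2*(-89/3) - 183) = -2258012 + (-178/3 - 183) = -2258012 - 727/3 = -6774763/3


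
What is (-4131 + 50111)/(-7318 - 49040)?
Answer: -22990/28179 ≈ -0.81586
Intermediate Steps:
(-4131 + 50111)/(-7318 - 49040) = 45980/(-56358) = 45980*(-1/56358) = -22990/28179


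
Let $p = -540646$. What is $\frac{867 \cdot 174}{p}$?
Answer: $- \frac{75429}{270323} \approx -0.27903$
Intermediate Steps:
$\frac{867 \cdot 174}{p} = \frac{867 \cdot 174}{-540646} = 150858 \left(- \frac{1}{540646}\right) = - \frac{75429}{270323}$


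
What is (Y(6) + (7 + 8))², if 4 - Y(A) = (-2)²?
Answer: 225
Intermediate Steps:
Y(A) = 0 (Y(A) = 4 - 1*(-2)² = 4 - 1*4 = 4 - 4 = 0)
(Y(6) + (7 + 8))² = (0 + (7 + 8))² = (0 + 15)² = 15² = 225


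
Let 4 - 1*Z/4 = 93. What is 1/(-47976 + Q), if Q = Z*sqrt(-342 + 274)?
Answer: I/(8*(-5997*I + 89*sqrt(17))) ≈ -2.0766e-5 + 1.2707e-6*I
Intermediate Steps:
Z = -356 (Z = 16 - 4*93 = 16 - 372 = -356)
Q = -712*I*sqrt(17) (Q = -356*sqrt(-342 + 274) = -712*I*sqrt(17) ≈ -2935.7*I)
1/(-47976 + Q) = 1/(-47976 - 712*I*sqrt(17))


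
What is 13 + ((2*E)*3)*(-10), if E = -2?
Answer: 133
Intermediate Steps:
13 + ((2*E)*3)*(-10) = 13 + ((2*(-2))*3)*(-10) = 13 - 4*3*(-10) = 13 - 12*(-10) = 13 + 120 = 133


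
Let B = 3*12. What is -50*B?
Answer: -1800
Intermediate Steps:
B = 36
-50*B = -50*36 = -1800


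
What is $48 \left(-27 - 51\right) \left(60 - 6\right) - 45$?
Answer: $-202221$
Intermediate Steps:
$48 \left(-27 - 51\right) \left(60 - 6\right) - 45 = 48 \left(\left(-78\right) 54\right) - 45 = 48 \left(-4212\right) - 45 = -202176 - 45 = -202221$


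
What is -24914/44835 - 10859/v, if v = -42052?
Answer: -560820263/1885401420 ≈ -0.29745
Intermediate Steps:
-24914/44835 - 10859/v = -24914/44835 - 10859/(-42052) = -24914*1/44835 - 10859*(-1/42052) = -24914/44835 + 10859/42052 = -560820263/1885401420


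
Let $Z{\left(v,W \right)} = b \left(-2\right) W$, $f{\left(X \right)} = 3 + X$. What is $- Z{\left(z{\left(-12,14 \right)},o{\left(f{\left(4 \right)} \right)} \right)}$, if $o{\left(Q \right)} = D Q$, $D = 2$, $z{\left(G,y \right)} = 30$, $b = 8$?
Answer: $224$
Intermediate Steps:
$o{\left(Q \right)} = 2 Q$
$Z{\left(v,W \right)} = - 16 W$ ($Z{\left(v,W \right)} = 8 \left(-2\right) W = - 16 W$)
$- Z{\left(z{\left(-12,14 \right)},o{\left(f{\left(4 \right)} \right)} \right)} = - \left(-16\right) 2 \left(3 + 4\right) = - \left(-16\right) 2 \cdot 7 = - \left(-16\right) 14 = \left(-1\right) \left(-224\right) = 224$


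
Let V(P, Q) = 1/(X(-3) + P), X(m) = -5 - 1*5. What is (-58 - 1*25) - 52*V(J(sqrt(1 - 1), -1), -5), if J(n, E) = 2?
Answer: -153/2 ≈ -76.500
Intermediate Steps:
X(m) = -10 (X(m) = -5 - 5 = -10)
V(P, Q) = 1/(-10 + P)
(-58 - 1*25) - 52*V(J(sqrt(1 - 1), -1), -5) = (-58 - 1*25) - 52/(-10 + 2) = (-58 - 25) - 52/(-8) = -83 - 52*(-1/8) = -83 + 13/2 = -153/2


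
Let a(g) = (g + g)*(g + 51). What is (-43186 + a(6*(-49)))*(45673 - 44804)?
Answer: 86637562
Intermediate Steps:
a(g) = 2*g*(51 + g) (a(g) = (2*g)*(51 + g) = 2*g*(51 + g))
(-43186 + a(6*(-49)))*(45673 - 44804) = (-43186 + 2*(6*(-49))*(51 + 6*(-49)))*(45673 - 44804) = (-43186 + 2*(-294)*(51 - 294))*869 = (-43186 + 2*(-294)*(-243))*869 = (-43186 + 142884)*869 = 99698*869 = 86637562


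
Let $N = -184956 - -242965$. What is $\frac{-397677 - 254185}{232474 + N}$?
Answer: $- \frac{651862}{290483} \approx -2.2441$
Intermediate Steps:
$N = 58009$ ($N = -184956 + 242965 = 58009$)
$\frac{-397677 - 254185}{232474 + N} = \frac{-397677 - 254185}{232474 + 58009} = - \frac{651862}{290483}$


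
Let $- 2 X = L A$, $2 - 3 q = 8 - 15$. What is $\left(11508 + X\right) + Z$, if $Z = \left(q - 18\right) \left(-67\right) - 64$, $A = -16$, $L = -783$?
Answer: $6185$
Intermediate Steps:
$q = 3$ ($q = \frac{2}{3} - \frac{8 - 15}{3} = \frac{2}{3} - - \frac{7}{3} = \frac{2}{3} + \frac{7}{3} = 3$)
$X = -6264$ ($X = - \frac{\left(-783\right) \left(-16\right)}{2} = \left(- \frac{1}{2}\right) 12528 = -6264$)
$Z = 941$ ($Z = \left(3 - 18\right) \left(-67\right) - 64 = \left(-15\right) \left(-67\right) - 64 = 1005 - 64 = 941$)
$\left(11508 + X\right) + Z = \left(11508 - 6264\right) + 941 = 5244 + 941 = 6185$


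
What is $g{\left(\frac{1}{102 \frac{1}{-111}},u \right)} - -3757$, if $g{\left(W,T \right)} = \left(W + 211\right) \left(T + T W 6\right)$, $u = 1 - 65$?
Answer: $\frac{22553869}{289} \approx 78041.0$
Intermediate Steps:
$u = -64$
$g{\left(W,T \right)} = \left(211 + W\right) \left(T + 6 T W\right)$
$g{\left(\frac{1}{102 \frac{1}{-111}},u \right)} - -3757 = - 64 \left(211 + 6 \left(\frac{1}{102 \frac{1}{-111}}\right)^{2} + \frac{1267}{102 \frac{1}{-111}}\right) - -3757 = - 64 \left(211 + 6 \left(\frac{1}{102 \left(- \frac{1}{111}\right)}\right)^{2} + \frac{1267}{102 \left(- \frac{1}{111}\right)}\right) + 3757 = - 64 \left(211 + 6 \left(\frac{1}{- \frac{34}{37}}\right)^{2} + \frac{1267}{- \frac{34}{37}}\right) + 3757 = - 64 \left(211 + 6 \left(- \frac{37}{34}\right)^{2} + 1267 \left(- \frac{37}{34}\right)\right) + 3757 = - 64 \left(211 + 6 \cdot \frac{1369}{1156} - \frac{46879}{34}\right) + 3757 = - 64 \left(211 + \frac{4107}{578} - \frac{46879}{34}\right) + 3757 = \left(-64\right) \left(- \frac{335439}{289}\right) + 3757 = \frac{21468096}{289} + 3757 = \frac{22553869}{289}$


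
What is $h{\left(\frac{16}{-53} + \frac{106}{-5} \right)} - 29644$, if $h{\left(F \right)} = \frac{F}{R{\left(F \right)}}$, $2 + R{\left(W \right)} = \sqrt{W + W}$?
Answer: $- \frac{92308567}{3114} + \frac{2849 i \sqrt{754985}}{825210} \approx -29643.0 + 2.9998 i$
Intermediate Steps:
$R{\left(W \right)} = -2 + \sqrt{2} \sqrt{W}$ ($R{\left(W \right)} = -2 + \sqrt{W + W} = -2 + \sqrt{2 W} = -2 + \sqrt{2} \sqrt{W}$)
$h{\left(F \right)} = \frac{F}{-2 + \sqrt{2} \sqrt{F}}$
$h{\left(\frac{16}{-53} + \frac{106}{-5} \right)} - 29644 = \frac{\frac{16}{-53} + \frac{106}{-5}}{-2 + \sqrt{2} \sqrt{\frac{16}{-53} + \frac{106}{-5}}} - 29644 = \frac{16 \left(- \frac{1}{53}\right) + 106 \left(- \frac{1}{5}\right)}{-2 + \sqrt{2} \sqrt{16 \left(- \frac{1}{53}\right) + 106 \left(- \frac{1}{5}\right)}} - 29644 = \frac{- \frac{16}{53} - \frac{106}{5}}{-2 + \sqrt{2} \sqrt{- \frac{16}{53} - \frac{106}{5}}} - 29644 = - \frac{5698}{265 \left(-2 + \sqrt{2} \sqrt{- \frac{5698}{265}}\right)} - 29644 = - \frac{5698}{265 \left(-2 + \sqrt{2} \frac{i \sqrt{1509970}}{265}\right)} - 29644 = - \frac{5698}{265 \left(-2 + \frac{2 i \sqrt{754985}}{265}\right)} - 29644 = -29644 - \frac{5698}{265 \left(-2 + \frac{2 i \sqrt{754985}}{265}\right)}$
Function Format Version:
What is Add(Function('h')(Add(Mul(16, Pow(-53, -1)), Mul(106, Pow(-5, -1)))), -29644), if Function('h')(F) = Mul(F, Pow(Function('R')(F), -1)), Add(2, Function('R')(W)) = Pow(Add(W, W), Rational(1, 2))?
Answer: Add(Rational(-92308567, 3114), Mul(Rational(2849, 825210), I, Pow(754985, Rational(1, 2)))) ≈ Add(-29643., Mul(2.9998, I))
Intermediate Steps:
Function('R')(W) = Add(-2, Mul(Pow(2, Rational(1, 2)), Pow(W, Rational(1, 2)))) (Function('R')(W) = Add(-2, Pow(Add(W, W), Rational(1, 2))) = Add(-2, Pow(Mul(2, W), Rational(1, 2))) = Add(-2, Mul(Pow(2, Rational(1, 2)), Pow(W, Rational(1, 2)))))
Function('h')(F) = Mul(F, Pow(Add(-2, Mul(Pow(2, Rational(1, 2)), Pow(F, Rational(1, 2)))), -1))
Add(Function('h')(Add(Mul(16, Pow(-53, -1)), Mul(106, Pow(-5, -1)))), -29644) = Add(Mul(Add(Mul(16, Pow(-53, -1)), Mul(106, Pow(-5, -1))), Pow(Add(-2, Mul(Pow(2, Rational(1, 2)), Pow(Add(Mul(16, Pow(-53, -1)), Mul(106, Pow(-5, -1))), Rational(1, 2)))), -1)), -29644) = Add(Mul(Add(Mul(16, Rational(-1, 53)), Mul(106, Rational(-1, 5))), Pow(Add(-2, Mul(Pow(2, Rational(1, 2)), Pow(Add(Mul(16, Rational(-1, 53)), Mul(106, Rational(-1, 5))), Rational(1, 2)))), -1)), -29644) = Add(Mul(Add(Rational(-16, 53), Rational(-106, 5)), Pow(Add(-2, Mul(Pow(2, Rational(1, 2)), Pow(Add(Rational(-16, 53), Rational(-106, 5)), Rational(1, 2)))), -1)), -29644) = Add(Mul(Rational(-5698, 265), Pow(Add(-2, Mul(Pow(2, Rational(1, 2)), Pow(Rational(-5698, 265), Rational(1, 2)))), -1)), -29644) = Add(Mul(Rational(-5698, 265), Pow(Add(-2, Mul(Pow(2, Rational(1, 2)), Mul(Rational(1, 265), I, Pow(1509970, Rational(1, 2))))), -1)), -29644) = Add(Mul(Rational(-5698, 265), Pow(Add(-2, Mul(Rational(2, 265), I, Pow(754985, Rational(1, 2)))), -1)), -29644) = Add(-29644, Mul(Rational(-5698, 265), Pow(Add(-2, Mul(Rational(2, 265), I, Pow(754985, Rational(1, 2)))), -1)))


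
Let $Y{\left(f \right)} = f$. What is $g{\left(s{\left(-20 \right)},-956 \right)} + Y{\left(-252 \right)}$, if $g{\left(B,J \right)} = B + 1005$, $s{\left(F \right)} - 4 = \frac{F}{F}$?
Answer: $758$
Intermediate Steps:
$s{\left(F \right)} = 5$ ($s{\left(F \right)} = 4 + \frac{F}{F} = 4 + 1 = 5$)
$g{\left(B,J \right)} = 1005 + B$
$g{\left(s{\left(-20 \right)},-956 \right)} + Y{\left(-252 \right)} = \left(1005 + 5\right) - 252 = 1010 - 252 = 758$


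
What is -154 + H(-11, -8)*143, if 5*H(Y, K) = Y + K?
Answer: -3487/5 ≈ -697.40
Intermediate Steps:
H(Y, K) = K/5 + Y/5 (H(Y, K) = (Y + K)/5 = (K + Y)/5 = K/5 + Y/5)
-154 + H(-11, -8)*143 = -154 + ((1/5)*(-8) + (1/5)*(-11))*143 = -154 + (-8/5 - 11/5)*143 = -154 - 19/5*143 = -154 - 2717/5 = -3487/5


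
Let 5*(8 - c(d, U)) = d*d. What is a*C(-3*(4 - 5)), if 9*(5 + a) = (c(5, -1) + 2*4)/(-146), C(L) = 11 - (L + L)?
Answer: -32905/1314 ≈ -25.042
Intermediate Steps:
c(d, U) = 8 - d²/5 (c(d, U) = 8 - d*d/5 = 8 - d²/5)
C(L) = 11 - 2*L
a = -6581/1314 (a = -5 + (((8 - ⅕*5²) + 2*4)/(-146))/9 = -5 + (((8 - ⅕*25) + 8)*(-1/146))/9 = -5 + (((8 - 5) + 8)*(-1/146))/9 = -5 + ((3 + 8)*(-1/146))/9 = -5 + (11*(-1/146))/9 = -5 + (⅑)*(-11/146) = -5 - 11/1314 = -6581/1314 ≈ -5.0084)
a*C(-3*(4 - 5)) = -6581*(11 - (-6)*(4 - 5))/1314 = -6581*(11 - (-6)*(-1))/1314 = -6581*(11 - 2*3)/1314 = -6581*(11 - 6)/1314 = -6581/1314*5 = -32905/1314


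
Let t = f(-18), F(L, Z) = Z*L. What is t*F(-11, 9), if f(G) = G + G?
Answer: 3564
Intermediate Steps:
F(L, Z) = L*Z
f(G) = 2*G
t = -36 (t = 2*(-18) = -36)
t*F(-11, 9) = -(-396)*9 = -36*(-99) = 3564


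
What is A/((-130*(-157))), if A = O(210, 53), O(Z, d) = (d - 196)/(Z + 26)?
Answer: -11/370520 ≈ -2.9688e-5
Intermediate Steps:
O(Z, d) = (-196 + d)/(26 + Z)
A = -143/236 (A = (-196 + 53)/(26 + 210) = -143/236 ≈ -0.60593)
A/((-130*(-157))) = -143/(236*((-130*(-157)))) = -143/236/20410 = -143/236*1/20410 = -11/370520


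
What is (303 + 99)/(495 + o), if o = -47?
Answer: 201/224 ≈ 0.89732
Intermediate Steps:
(303 + 99)/(495 + o) = (303 + 99)/(495 - 47) = 402/448 = 402*(1/448) = 201/224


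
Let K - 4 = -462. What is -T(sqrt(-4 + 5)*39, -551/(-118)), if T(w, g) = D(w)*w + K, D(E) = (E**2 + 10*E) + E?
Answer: -75592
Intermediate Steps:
D(E) = E**2 + 11*E
K = -458 (K = 4 - 462 = -458)
T(w, g) = -458 + w**2*(11 + w) (T(w, g) = (w*(11 + w))*w - 458 = w**2*(11 + w) - 458 = -458 + w**2*(11 + w))
-T(sqrt(-4 + 5)*39, -551/(-118)) = -(-458 + (sqrt(-4 + 5)*39)**2*(11 + sqrt(-4 + 5)*39)) = -(-458 + (sqrt(1)*39)**2*(11 + sqrt(1)*39)) = -(-458 + (1*39)**2*(11 + 1*39)) = -(-458 + 39**2*(11 + 39)) = -(-458 + 1521*50) = -(-458 + 76050) = -1*75592 = -75592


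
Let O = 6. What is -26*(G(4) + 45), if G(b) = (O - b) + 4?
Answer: -1326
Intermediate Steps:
G(b) = 10 - b (G(b) = (6 - b) + 4 = 10 - b)
-26*(G(4) + 45) = -26*((10 - 1*4) + 45) = -26*((10 - 4) + 45) = -26*(6 + 45) = -26*51 = -1326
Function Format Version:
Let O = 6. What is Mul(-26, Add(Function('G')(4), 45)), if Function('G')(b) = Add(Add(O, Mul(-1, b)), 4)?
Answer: -1326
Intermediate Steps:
Function('G')(b) = Add(10, Mul(-1, b)) (Function('G')(b) = Add(Add(6, Mul(-1, b)), 4) = Add(10, Mul(-1, b)))
Mul(-26, Add(Function('G')(4), 45)) = Mul(-26, Add(Add(10, Mul(-1, 4)), 45)) = Mul(-26, Add(Add(10, -4), 45)) = Mul(-26, Add(6, 45)) = Mul(-26, 51) = -1326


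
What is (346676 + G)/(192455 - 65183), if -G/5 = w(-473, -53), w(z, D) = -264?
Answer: 86999/31818 ≈ 2.7343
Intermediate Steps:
G = 1320 (G = -5*(-264) = 1320)
(346676 + G)/(192455 - 65183) = (346676 + 1320)/(192455 - 65183) = 347996/127272 = 347996*(1/127272) = 86999/31818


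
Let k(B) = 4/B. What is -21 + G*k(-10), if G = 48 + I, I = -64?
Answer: -73/5 ≈ -14.600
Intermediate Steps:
G = -16 (G = 48 - 64 = -16)
-21 + G*k(-10) = -21 - 64/(-10) = -21 - 64*(-1)/10 = -21 - 16*(-⅖) = -21 + 32/5 = -73/5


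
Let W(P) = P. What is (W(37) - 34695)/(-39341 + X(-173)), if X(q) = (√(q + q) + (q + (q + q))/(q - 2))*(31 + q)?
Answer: 42203576000950/48632617592129 - 150718977500*I*√346/48632617592129 ≈ 0.8678 - 0.057647*I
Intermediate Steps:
X(q) = (31 + q)*(√2*√q + 3*q/(-2 + q)) (X(q) = (√(2*q) + (q + 2*q)/(-2 + q))*(31 + q) = (√2*√q + (3*q)/(-2 + q))*(31 + q) = (√2*√q + 3*q/(-2 + q))*(31 + q) = (31 + q)*(√2*√q + 3*q/(-2 + q)))
(W(37) - 34695)/(-39341 + X(-173)) = (37 - 34695)/(-39341 + (3*(-173)² + 93*(-173) + √2*(-173)^(5/2) - 62*√2*√(-173) + 29*√2*(-173)^(3/2))/(-2 - 173)) = -34658/(-39341 + (3*29929 - 16089 + √2*(29929*I*√173) - 62*√2*I*√173 + 29*√2*(-173*I*√173))/(-175)) = -34658/(-39341 - (89787 - 16089 + 29929*I*√346 - 62*I*√346 - 5017*I*√346)/175) = -34658/(-39341 - (73698 + 24850*I*√346)/175) = -34658/(-39341 + (-73698/175 - 142*I*√346)) = -34658/(-6958373/175 - 142*I*√346)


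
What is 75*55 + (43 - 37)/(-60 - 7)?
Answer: 276369/67 ≈ 4124.9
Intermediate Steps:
75*55 + (43 - 37)/(-60 - 7) = 4125 + 6/(-67) = 4125 + 6*(-1/67) = 4125 - 6/67 = 276369/67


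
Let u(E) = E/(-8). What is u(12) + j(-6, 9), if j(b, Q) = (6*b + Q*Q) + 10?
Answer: 107/2 ≈ 53.500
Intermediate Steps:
j(b, Q) = 10 + Q² + 6*b (j(b, Q) = (6*b + Q²) + 10 = (Q² + 6*b) + 10 = 10 + Q² + 6*b)
u(E) = -E/8 (u(E) = E*(-⅛) = -E/8)
u(12) + j(-6, 9) = -⅛*12 + (10 + 9² + 6*(-6)) = -3/2 + (10 + 81 - 36) = -3/2 + 55 = 107/2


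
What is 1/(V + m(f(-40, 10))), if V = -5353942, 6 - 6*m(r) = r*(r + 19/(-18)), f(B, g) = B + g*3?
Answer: -54/289113809 ≈ -1.8678e-7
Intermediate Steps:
f(B, g) = B + 3*g
m(r) = 1 - r*(-19/18 + r)/6 (m(r) = 1 - r*(r + 19/(-18))/6 = 1 - r*(r + 19*(-1/18))/6 = 1 - r*(r - 19/18)/6 = 1 - r*(-19/18 + r)/6)
1/(V + m(f(-40, 10))) = 1/(-5353942 + (1 - (-40 + 3*10)²/6 + 19*(-40 + 3*10)/108)) = 1/(-5353942 + (1 - (-40 + 30)²/6 + 19*(-40 + 30)/108)) = 1/(-5353942 + (1 - ⅙*(-10)² + (19/108)*(-10))) = 1/(-5353942 + (1 - ⅙*100 - 95/54)) = 1/(-5353942 + (1 - 50/3 - 95/54)) = 1/(-5353942 - 941/54) = 1/(-289113809/54) = -54/289113809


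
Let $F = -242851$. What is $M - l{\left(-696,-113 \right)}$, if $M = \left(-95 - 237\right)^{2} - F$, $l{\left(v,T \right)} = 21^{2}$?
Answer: $352634$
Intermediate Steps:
$l{\left(v,T \right)} = 441$
$M = 353075$ ($M = \left(-95 - 237\right)^{2} - -242851 = \left(-332\right)^{2} + 242851 = 110224 + 242851 = 353075$)
$M - l{\left(-696,-113 \right)} = 353075 - 441 = 352634$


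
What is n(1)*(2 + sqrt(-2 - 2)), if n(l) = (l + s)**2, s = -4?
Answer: 18 + 18*I ≈ 18.0 + 18.0*I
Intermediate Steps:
n(l) = (-4 + l)**2 (n(l) = (l - 4)**2 = (-4 + l)**2)
n(1)*(2 + sqrt(-2 - 2)) = (-4 + 1)**2*(2 + sqrt(-2 - 2)) = (-3)**2*(2 + sqrt(-4)) = 9*(2 + 2*I) = 18 + 18*I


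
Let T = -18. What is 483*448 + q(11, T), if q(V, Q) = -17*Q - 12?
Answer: 216678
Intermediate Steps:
q(V, Q) = -12 - 17*Q
483*448 + q(11, T) = 483*448 + (-12 - 17*(-18)) = 216384 + (-12 + 306) = 216384 + 294 = 216678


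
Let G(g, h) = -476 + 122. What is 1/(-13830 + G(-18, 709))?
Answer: -1/14184 ≈ -7.0502e-5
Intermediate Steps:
G(g, h) = -354
1/(-13830 + G(-18, 709)) = 1/(-13830 - 354) = 1/(-14184) = -1/14184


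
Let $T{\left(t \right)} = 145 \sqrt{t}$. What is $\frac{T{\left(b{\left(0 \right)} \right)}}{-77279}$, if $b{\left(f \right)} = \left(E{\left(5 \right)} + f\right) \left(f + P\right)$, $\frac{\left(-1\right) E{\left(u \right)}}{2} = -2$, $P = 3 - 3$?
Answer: $0$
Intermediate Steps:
$P = 0$
$E{\left(u \right)} = 4$ ($E{\left(u \right)} = \left(-2\right) \left(-2\right) = 4$)
$b{\left(f \right)} = f \left(4 + f\right)$ ($b{\left(f \right)} = \left(4 + f\right) \left(f + 0\right) = \left(4 + f\right) f = f \left(4 + f\right)$)
$\frac{T{\left(b{\left(0 \right)} \right)}}{-77279} = \frac{145 \sqrt{0 \left(4 + 0\right)}}{-77279} = 145 \sqrt{0 \cdot 4} \left(- \frac{1}{77279}\right) = 145 \sqrt{0} \left(- \frac{1}{77279}\right) = 145 \cdot 0 \left(- \frac{1}{77279}\right) = 0 \left(- \frac{1}{77279}\right) = 0$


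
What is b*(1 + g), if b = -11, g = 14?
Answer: -165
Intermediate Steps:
b*(1 + g) = -11*(1 + 14) = -11*15 = -165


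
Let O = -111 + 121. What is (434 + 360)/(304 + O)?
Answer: 397/157 ≈ 2.5287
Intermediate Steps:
O = 10
(434 + 360)/(304 + O) = (434 + 360)/(304 + 10) = 794/314 = 794*(1/314) = 397/157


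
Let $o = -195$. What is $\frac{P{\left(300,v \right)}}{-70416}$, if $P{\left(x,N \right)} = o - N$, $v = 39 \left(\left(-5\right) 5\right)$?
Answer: $- \frac{65}{5868} \approx -0.011077$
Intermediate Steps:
$v = -975$ ($v = 39 \left(-25\right) = -975$)
$P{\left(x,N \right)} = -195 - N$
$\frac{P{\left(300,v \right)}}{-70416} = \frac{-195 - -975}{-70416} = \left(-195 + 975\right) \left(- \frac{1}{70416}\right) = 780 \left(- \frac{1}{70416}\right) = - \frac{65}{5868}$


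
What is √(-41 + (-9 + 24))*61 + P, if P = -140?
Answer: -140 + 61*I*√26 ≈ -140.0 + 311.04*I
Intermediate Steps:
√(-41 + (-9 + 24))*61 + P = √(-41 + (-9 + 24))*61 - 140 = √(-41 + 15)*61 - 140 = √(-26)*61 - 140 = (I*√26)*61 - 140 = 61*I*√26 - 140 = -140 + 61*I*√26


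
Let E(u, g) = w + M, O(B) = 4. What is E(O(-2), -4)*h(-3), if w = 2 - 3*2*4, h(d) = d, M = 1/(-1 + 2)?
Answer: 63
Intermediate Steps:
M = 1 (M = 1/1 = 1)
w = -22 (w = 2 - 6*4 = 2 - 24 = -22)
E(u, g) = -21 (E(u, g) = -22 + 1 = -21)
E(O(-2), -4)*h(-3) = -21*(-3) = 63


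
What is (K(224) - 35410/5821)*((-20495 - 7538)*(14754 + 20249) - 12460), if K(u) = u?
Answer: -1244711715082146/5821 ≈ -2.1383e+11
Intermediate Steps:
(K(224) - 35410/5821)*((-20495 - 7538)*(14754 + 20249) - 12460) = (224 - 35410/5821)*((-20495 - 7538)*(14754 + 20249) - 12460) = (224 - 35410*1/5821)*(-28033*35003 - 12460) = (224 - 35410/5821)*(-981239099 - 12460) = (1268494/5821)*(-981251559) = -1244711715082146/5821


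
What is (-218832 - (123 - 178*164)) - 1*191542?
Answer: -381305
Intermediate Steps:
(-218832 - (123 - 178*164)) - 1*191542 = (-218832 - (123 - 29192)) - 191542 = (-218832 - 1*(-29069)) - 191542 = (-218832 + 29069) - 191542 = -189763 - 191542 = -381305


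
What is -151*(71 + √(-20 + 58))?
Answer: -10721 - 151*√38 ≈ -11652.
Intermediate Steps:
-151*(71 + √(-20 + 58)) = -151*(71 + √38) = -10721 - 151*√38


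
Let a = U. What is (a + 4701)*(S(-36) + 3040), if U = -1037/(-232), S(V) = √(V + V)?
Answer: 414834220/29 + 3275007*I*√2/116 ≈ 1.4305e+7 + 39927.0*I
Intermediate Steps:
S(V) = √2*√V (S(V) = √(2*V) = √2*√V)
U = 1037/232 (U = -1037*(-1/232) = 1037/232 ≈ 4.4698)
a = 1037/232 ≈ 4.4698
(a + 4701)*(S(-36) + 3040) = (1037/232 + 4701)*(√2*√(-36) + 3040) = 1091669*(√2*(6*I) + 3040)/232 = 1091669*(6*I*√2 + 3040)/232 = 1091669*(3040 + 6*I*√2)/232 = 414834220/29 + 3275007*I*√2/116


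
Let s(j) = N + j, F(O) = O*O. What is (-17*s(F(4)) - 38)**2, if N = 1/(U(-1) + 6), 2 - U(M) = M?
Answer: 7879249/81 ≈ 97275.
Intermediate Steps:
U(M) = 2 - M
F(O) = O**2
N = 1/9 (N = 1/((2 - 1*(-1)) + 6) = 1/((2 + 1) + 6) = 1/(3 + 6) = 1/9 ≈ 0.11111)
s(j) = 1/9 + j
(-17*s(F(4)) - 38)**2 = (-17*(1/9 + 4**2) - 38)**2 = (-17*(1/9 + 16) - 38)**2 = (-17*145/9 - 38)**2 = (-2465/9 - 38)**2 = (-2807/9)**2 = 7879249/81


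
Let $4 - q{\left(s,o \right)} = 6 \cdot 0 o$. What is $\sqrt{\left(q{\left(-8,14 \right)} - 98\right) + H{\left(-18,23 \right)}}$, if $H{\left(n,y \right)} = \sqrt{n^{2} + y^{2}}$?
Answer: $\sqrt{-94 + \sqrt{853}} \approx 8.0495 i$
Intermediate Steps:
$q{\left(s,o \right)} = 4$ ($q{\left(s,o \right)} = 4 - 6 \cdot 0 o = 4 - 0 o = 4 - 0 = 4 + 0 = 4$)
$\sqrt{\left(q{\left(-8,14 \right)} - 98\right) + H{\left(-18,23 \right)}} = \sqrt{\left(4 - 98\right) + \sqrt{\left(-18\right)^{2} + 23^{2}}} = \sqrt{-94 + \sqrt{324 + 529}} = \sqrt{-94 + \sqrt{853}}$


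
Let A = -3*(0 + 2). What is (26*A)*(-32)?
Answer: 4992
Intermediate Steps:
A = -6 (A = -3*2 = -6)
(26*A)*(-32) = (26*(-6))*(-32) = -156*(-32) = 4992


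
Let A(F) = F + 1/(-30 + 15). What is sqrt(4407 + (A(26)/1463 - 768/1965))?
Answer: 2*sqrt(364183312319673)/574959 ≈ 66.382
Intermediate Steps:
A(F) = -1/15 + F (A(F) = F + 1/(-15) = F - 1/15 = -1/15 + F)
sqrt(4407 + (A(26)/1463 - 768/1965)) = sqrt(4407 + ((-1/15 + 26)/1463 - 768/1965)) = sqrt(4407 + ((389/15)*(1/1463) - 768*1/1965)) = sqrt(4407 + (389/21945 - 256/655)) = sqrt(4407 - 214525/574959) = sqrt(2533629788/574959) = 2*sqrt(364183312319673)/574959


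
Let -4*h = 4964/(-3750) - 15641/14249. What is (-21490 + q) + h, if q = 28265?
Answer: 724092005393/106867500 ≈ 6775.6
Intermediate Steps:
h = 64692893/106867500 (h = -(4964/(-3750) - 15641/14249)/4 = -(4964*(-1/3750) - 15641*1/14249)/4 = -(-2482/1875 - 15641/14249)/4 = -¼*(-64692893/26716875) = 64692893/106867500 ≈ 0.60536)
(-21490 + q) + h = (-21490 + 28265) + 64692893/106867500 = 6775 + 64692893/106867500 = 724092005393/106867500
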